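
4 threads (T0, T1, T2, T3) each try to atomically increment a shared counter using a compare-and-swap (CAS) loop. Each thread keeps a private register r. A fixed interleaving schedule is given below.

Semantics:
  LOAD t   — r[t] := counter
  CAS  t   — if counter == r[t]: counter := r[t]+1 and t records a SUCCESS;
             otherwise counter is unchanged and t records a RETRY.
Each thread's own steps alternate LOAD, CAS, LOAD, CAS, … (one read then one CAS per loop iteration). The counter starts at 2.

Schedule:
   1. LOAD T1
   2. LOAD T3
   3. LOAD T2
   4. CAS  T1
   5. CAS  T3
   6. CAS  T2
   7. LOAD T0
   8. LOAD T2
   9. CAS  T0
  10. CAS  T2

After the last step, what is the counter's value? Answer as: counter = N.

counter = 4

1. LOAD T1 → mem=2 r[T1]=2 [LOAD]
2. LOAD T3 → mem=2 r[T3]=2 [LOAD]
3. LOAD T2 → mem=2 r[T2]=2 [LOAD]
4. CAS T1 → mem=3 r[T1]=2 [OK]
5. CAS T3 → mem=3 r[T3]=2 [RETRY]
6. CAS T2 → mem=3 r[T2]=2 [RETRY]
7. LOAD T0 → mem=3 r[T0]=3 [LOAD]
8. LOAD T2 → mem=3 r[T2]=3 [LOAD]
9. CAS T0 → mem=4 r[T0]=3 [OK]
10. CAS T2 → mem=4 r[T2]=3 [RETRY]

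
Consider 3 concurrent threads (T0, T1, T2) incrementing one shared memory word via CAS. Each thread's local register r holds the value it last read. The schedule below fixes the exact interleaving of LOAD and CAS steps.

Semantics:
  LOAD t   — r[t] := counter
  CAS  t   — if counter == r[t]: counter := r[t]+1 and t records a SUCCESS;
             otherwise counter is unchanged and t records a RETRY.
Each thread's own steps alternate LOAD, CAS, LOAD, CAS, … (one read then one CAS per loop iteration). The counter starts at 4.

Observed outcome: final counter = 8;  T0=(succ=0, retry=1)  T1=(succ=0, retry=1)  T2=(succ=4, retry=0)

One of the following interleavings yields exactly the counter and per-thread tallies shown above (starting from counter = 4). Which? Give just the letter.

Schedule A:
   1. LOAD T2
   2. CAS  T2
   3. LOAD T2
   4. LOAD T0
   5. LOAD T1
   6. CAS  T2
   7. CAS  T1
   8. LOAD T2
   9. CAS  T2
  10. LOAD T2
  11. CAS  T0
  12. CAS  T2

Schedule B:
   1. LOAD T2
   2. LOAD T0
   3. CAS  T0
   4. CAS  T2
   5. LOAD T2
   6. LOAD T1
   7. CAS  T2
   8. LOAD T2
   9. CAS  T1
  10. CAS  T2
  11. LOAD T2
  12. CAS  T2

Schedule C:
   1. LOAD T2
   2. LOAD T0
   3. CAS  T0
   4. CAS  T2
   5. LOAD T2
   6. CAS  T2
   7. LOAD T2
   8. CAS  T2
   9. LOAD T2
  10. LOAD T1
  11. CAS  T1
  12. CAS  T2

A

Simulating candidate A:
#1 T2 reads 4
#2 T2 CAS(4→5) writes; counter now 5
#3 T2 reads 5
#4 T0 reads 5
#5 T1 reads 5
#6 T2 CAS(5→6) writes; counter now 6
#7 T1 CAS(5→6) fails; counter now 6
#8 T2 reads 6
#9 T2 CAS(6→7) writes; counter now 7
#10 T2 reads 7
#11 T0 CAS(5→6) fails; counter now 7
#12 T2 CAS(7→8) writes; counter now 8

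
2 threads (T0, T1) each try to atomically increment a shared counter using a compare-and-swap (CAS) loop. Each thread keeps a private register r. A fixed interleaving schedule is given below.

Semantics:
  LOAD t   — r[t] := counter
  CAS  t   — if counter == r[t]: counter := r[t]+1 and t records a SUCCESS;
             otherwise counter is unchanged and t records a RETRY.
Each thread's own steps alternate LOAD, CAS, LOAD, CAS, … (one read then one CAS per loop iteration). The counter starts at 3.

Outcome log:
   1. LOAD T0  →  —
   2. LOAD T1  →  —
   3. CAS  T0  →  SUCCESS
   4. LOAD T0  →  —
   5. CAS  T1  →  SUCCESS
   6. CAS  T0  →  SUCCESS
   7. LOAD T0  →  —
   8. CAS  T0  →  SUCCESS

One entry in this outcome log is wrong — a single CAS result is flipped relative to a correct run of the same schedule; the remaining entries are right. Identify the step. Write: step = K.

step = 5

Re-executing:
[1] T0.load  rd  (counter 3, T0.r 3)
[2] T1.load  rd  (counter 3, T1.r 3)
[3] T0.cas  hit  (counter 4, T0.r 3)
[4] T0.load  rd  (counter 4, T0.r 4)
[5] T1.cas  miss  (counter 4, T1.r 3)
[6] T0.cas  hit  (counter 5, T0.r 4)
[7] T0.load  rd  (counter 5, T0.r 5)
[8] T0.cas  hit  (counter 6, T0.r 5)
Mismatch at 5.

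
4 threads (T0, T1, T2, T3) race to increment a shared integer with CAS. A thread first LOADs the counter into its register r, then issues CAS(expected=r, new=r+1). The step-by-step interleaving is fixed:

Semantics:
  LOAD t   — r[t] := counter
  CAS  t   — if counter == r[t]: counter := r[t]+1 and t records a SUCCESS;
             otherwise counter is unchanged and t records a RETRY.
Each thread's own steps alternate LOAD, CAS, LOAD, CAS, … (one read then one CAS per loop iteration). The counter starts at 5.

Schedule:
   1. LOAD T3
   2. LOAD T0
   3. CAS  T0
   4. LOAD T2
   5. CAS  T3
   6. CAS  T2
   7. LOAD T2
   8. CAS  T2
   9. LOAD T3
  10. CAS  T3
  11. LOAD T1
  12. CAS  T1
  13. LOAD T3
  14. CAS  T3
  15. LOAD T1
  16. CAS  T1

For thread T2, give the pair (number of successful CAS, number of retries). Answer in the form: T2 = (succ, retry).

T2 = (2, 0)

#1 T3 reads 5
#2 T0 reads 5
#3 T0 CAS(5→6) writes; counter now 6
#4 T2 reads 6
#5 T3 CAS(5→6) fails; counter now 6
#6 T2 CAS(6→7) writes; counter now 7
#7 T2 reads 7
#8 T2 CAS(7→8) writes; counter now 8
#9 T3 reads 8
#10 T3 CAS(8→9) writes; counter now 9
#11 T1 reads 9
#12 T1 CAS(9→10) writes; counter now 10
#13 T3 reads 10
#14 T3 CAS(10→11) writes; counter now 11
#15 T1 reads 11
#16 T1 CAS(11→12) writes; counter now 12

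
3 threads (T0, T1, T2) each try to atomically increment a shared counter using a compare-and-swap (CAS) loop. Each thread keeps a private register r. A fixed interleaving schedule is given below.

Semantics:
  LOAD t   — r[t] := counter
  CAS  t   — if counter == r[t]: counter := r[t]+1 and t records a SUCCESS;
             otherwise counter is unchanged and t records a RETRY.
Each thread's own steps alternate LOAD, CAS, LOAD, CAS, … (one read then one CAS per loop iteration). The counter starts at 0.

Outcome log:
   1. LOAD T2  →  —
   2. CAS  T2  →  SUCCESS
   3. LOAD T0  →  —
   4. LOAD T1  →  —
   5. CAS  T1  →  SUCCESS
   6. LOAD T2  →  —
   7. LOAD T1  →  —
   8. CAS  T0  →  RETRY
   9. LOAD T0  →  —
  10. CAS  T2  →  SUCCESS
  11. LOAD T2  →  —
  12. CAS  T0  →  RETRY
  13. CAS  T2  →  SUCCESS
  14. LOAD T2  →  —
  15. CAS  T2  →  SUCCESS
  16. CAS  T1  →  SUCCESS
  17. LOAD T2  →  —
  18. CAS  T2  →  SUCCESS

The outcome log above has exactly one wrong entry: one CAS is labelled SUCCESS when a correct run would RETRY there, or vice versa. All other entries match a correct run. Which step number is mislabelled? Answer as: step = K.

step = 16

Re-executing:
T2 LOAD — after: cnt=0, r=0 — load
T2 CAS — after: cnt=1, r=0 — ok
T0 LOAD — after: cnt=1, r=1 — load
T1 LOAD — after: cnt=1, r=1 — load
T1 CAS — after: cnt=2, r=1 — ok
T2 LOAD — after: cnt=2, r=2 — load
T1 LOAD — after: cnt=2, r=2 — load
T0 CAS — after: cnt=2, r=1 — retry
T0 LOAD — after: cnt=2, r=2 — load
T2 CAS — after: cnt=3, r=2 — ok
T2 LOAD — after: cnt=3, r=3 — load
T0 CAS — after: cnt=3, r=2 — retry
T2 CAS — after: cnt=4, r=3 — ok
T2 LOAD — after: cnt=4, r=4 — load
T2 CAS — after: cnt=5, r=4 — ok
T1 CAS — after: cnt=5, r=2 — retry
T2 LOAD — after: cnt=5, r=5 — load
T2 CAS — after: cnt=6, r=5 — ok
Flip is step 16.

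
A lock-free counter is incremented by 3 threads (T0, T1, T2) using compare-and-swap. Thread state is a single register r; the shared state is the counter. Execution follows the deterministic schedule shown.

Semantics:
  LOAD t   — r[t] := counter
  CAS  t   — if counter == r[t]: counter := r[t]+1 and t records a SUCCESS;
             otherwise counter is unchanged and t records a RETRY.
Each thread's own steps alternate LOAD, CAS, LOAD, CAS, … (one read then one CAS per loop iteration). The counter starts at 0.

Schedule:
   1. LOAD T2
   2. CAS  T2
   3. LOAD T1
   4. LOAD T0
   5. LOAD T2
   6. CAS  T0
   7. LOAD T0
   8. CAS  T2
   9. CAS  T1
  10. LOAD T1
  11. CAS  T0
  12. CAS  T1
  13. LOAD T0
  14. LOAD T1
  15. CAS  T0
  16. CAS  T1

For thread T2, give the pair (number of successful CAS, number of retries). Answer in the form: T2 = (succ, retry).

step 1: T2 LOAD ⇒ load; ctr=0 reg=0
step 2: T2 CAS ⇒ ok; ctr=1 reg=0
step 3: T1 LOAD ⇒ load; ctr=1 reg=1
step 4: T0 LOAD ⇒ load; ctr=1 reg=1
step 5: T2 LOAD ⇒ load; ctr=1 reg=1
step 6: T0 CAS ⇒ ok; ctr=2 reg=1
step 7: T0 LOAD ⇒ load; ctr=2 reg=2
step 8: T2 CAS ⇒ retry; ctr=2 reg=1
step 9: T1 CAS ⇒ retry; ctr=2 reg=1
step 10: T1 LOAD ⇒ load; ctr=2 reg=2
step 11: T0 CAS ⇒ ok; ctr=3 reg=2
step 12: T1 CAS ⇒ retry; ctr=3 reg=2
step 13: T0 LOAD ⇒ load; ctr=3 reg=3
step 14: T1 LOAD ⇒ load; ctr=3 reg=3
step 15: T0 CAS ⇒ ok; ctr=4 reg=3
step 16: T1 CAS ⇒ retry; ctr=4 reg=3

T2 = (1, 1)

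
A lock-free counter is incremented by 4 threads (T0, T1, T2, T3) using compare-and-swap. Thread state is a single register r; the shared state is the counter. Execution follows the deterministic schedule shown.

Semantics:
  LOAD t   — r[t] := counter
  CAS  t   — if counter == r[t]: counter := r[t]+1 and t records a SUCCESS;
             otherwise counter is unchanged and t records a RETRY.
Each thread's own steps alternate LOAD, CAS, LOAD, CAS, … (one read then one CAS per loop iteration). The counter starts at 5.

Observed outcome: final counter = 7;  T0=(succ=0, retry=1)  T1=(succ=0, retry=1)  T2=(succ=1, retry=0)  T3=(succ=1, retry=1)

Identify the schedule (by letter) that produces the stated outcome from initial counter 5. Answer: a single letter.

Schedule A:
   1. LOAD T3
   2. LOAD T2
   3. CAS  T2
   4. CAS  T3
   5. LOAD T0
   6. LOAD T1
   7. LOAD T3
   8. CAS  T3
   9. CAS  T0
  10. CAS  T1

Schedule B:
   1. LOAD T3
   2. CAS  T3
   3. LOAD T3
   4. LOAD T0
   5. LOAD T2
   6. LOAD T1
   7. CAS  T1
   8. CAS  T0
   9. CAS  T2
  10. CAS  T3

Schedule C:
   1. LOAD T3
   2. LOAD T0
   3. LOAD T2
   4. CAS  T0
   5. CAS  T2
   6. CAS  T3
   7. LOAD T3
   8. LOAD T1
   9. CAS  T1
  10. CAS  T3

Tracing schedule A:
[1] T3.load  rd  (counter 5, T3.r 5)
[2] T2.load  rd  (counter 5, T2.r 5)
[3] T2.cas  hit  (counter 6, T2.r 5)
[4] T3.cas  miss  (counter 6, T3.r 5)
[5] T0.load  rd  (counter 6, T0.r 6)
[6] T1.load  rd  (counter 6, T1.r 6)
[7] T3.load  rd  (counter 6, T3.r 6)
[8] T3.cas  hit  (counter 7, T3.r 6)
[9] T0.cas  miss  (counter 7, T0.r 6)
[10] T1.cas  miss  (counter 7, T1.r 6)

A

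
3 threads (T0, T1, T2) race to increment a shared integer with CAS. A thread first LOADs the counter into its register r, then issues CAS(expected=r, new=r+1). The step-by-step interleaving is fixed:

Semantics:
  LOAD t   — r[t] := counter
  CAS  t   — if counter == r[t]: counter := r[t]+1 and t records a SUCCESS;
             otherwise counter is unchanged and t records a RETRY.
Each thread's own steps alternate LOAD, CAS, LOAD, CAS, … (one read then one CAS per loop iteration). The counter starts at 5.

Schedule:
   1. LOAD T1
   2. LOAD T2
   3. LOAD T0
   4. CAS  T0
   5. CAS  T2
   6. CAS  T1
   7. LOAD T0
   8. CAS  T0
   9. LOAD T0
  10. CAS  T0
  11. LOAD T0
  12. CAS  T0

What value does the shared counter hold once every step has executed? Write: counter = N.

[1] T1.load  rd  (counter 5, T1.r 5)
[2] T2.load  rd  (counter 5, T2.r 5)
[3] T0.load  rd  (counter 5, T0.r 5)
[4] T0.cas  hit  (counter 6, T0.r 5)
[5] T2.cas  miss  (counter 6, T2.r 5)
[6] T1.cas  miss  (counter 6, T1.r 5)
[7] T0.load  rd  (counter 6, T0.r 6)
[8] T0.cas  hit  (counter 7, T0.r 6)
[9] T0.load  rd  (counter 7, T0.r 7)
[10] T0.cas  hit  (counter 8, T0.r 7)
[11] T0.load  rd  (counter 8, T0.r 8)
[12] T0.cas  hit  (counter 9, T0.r 8)

counter = 9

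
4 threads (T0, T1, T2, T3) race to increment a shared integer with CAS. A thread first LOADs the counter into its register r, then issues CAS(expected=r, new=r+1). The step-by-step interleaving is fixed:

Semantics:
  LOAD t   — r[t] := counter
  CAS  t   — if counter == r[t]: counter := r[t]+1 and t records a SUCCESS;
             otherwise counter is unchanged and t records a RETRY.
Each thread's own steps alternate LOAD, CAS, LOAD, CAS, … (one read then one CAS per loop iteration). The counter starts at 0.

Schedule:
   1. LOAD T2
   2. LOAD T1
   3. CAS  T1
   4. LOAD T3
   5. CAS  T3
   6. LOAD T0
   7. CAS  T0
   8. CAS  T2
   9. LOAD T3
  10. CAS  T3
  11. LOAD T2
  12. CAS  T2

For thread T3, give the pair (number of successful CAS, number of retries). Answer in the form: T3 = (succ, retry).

T3 = (2, 0)

1. LOAD T2 → mem=0 r[T2]=0 [LOAD]
2. LOAD T1 → mem=0 r[T1]=0 [LOAD]
3. CAS T1 → mem=1 r[T1]=0 [OK]
4. LOAD T3 → mem=1 r[T3]=1 [LOAD]
5. CAS T3 → mem=2 r[T3]=1 [OK]
6. LOAD T0 → mem=2 r[T0]=2 [LOAD]
7. CAS T0 → mem=3 r[T0]=2 [OK]
8. CAS T2 → mem=3 r[T2]=0 [RETRY]
9. LOAD T3 → mem=3 r[T3]=3 [LOAD]
10. CAS T3 → mem=4 r[T3]=3 [OK]
11. LOAD T2 → mem=4 r[T2]=4 [LOAD]
12. CAS T2 → mem=5 r[T2]=4 [OK]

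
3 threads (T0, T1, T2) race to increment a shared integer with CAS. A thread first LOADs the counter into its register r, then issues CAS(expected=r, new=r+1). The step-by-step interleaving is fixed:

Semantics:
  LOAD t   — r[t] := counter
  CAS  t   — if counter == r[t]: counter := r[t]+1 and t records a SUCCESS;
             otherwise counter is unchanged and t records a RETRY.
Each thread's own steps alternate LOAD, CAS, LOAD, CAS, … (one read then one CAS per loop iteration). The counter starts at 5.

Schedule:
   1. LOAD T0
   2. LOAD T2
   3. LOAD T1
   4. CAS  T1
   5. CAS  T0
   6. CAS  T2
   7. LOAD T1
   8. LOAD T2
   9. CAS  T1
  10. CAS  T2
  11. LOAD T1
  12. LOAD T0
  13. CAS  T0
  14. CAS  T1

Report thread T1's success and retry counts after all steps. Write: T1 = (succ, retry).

T1 = (2, 1)

step 1: T0 LOAD ⇒ load; ctr=5 reg=5
step 2: T2 LOAD ⇒ load; ctr=5 reg=5
step 3: T1 LOAD ⇒ load; ctr=5 reg=5
step 4: T1 CAS ⇒ ok; ctr=6 reg=5
step 5: T0 CAS ⇒ retry; ctr=6 reg=5
step 6: T2 CAS ⇒ retry; ctr=6 reg=5
step 7: T1 LOAD ⇒ load; ctr=6 reg=6
step 8: T2 LOAD ⇒ load; ctr=6 reg=6
step 9: T1 CAS ⇒ ok; ctr=7 reg=6
step 10: T2 CAS ⇒ retry; ctr=7 reg=6
step 11: T1 LOAD ⇒ load; ctr=7 reg=7
step 12: T0 LOAD ⇒ load; ctr=7 reg=7
step 13: T0 CAS ⇒ ok; ctr=8 reg=7
step 14: T1 CAS ⇒ retry; ctr=8 reg=7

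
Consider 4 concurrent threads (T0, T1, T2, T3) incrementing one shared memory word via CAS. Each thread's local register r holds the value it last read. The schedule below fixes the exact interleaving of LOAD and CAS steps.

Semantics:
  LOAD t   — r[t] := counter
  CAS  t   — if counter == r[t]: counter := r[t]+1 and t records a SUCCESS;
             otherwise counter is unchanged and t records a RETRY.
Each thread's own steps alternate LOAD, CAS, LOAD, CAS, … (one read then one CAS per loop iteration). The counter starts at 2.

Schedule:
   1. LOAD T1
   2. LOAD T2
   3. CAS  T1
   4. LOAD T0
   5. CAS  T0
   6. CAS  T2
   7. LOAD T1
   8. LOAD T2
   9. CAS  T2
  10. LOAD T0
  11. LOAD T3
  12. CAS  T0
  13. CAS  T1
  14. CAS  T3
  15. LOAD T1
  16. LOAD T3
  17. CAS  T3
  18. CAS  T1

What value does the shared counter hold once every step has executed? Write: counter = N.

1. LOAD T1 → mem=2 r[T1]=2 [LOAD]
2. LOAD T2 → mem=2 r[T2]=2 [LOAD]
3. CAS T1 → mem=3 r[T1]=2 [OK]
4. LOAD T0 → mem=3 r[T0]=3 [LOAD]
5. CAS T0 → mem=4 r[T0]=3 [OK]
6. CAS T2 → mem=4 r[T2]=2 [RETRY]
7. LOAD T1 → mem=4 r[T1]=4 [LOAD]
8. LOAD T2 → mem=4 r[T2]=4 [LOAD]
9. CAS T2 → mem=5 r[T2]=4 [OK]
10. LOAD T0 → mem=5 r[T0]=5 [LOAD]
11. LOAD T3 → mem=5 r[T3]=5 [LOAD]
12. CAS T0 → mem=6 r[T0]=5 [OK]
13. CAS T1 → mem=6 r[T1]=4 [RETRY]
14. CAS T3 → mem=6 r[T3]=5 [RETRY]
15. LOAD T1 → mem=6 r[T1]=6 [LOAD]
16. LOAD T3 → mem=6 r[T3]=6 [LOAD]
17. CAS T3 → mem=7 r[T3]=6 [OK]
18. CAS T1 → mem=7 r[T1]=6 [RETRY]

counter = 7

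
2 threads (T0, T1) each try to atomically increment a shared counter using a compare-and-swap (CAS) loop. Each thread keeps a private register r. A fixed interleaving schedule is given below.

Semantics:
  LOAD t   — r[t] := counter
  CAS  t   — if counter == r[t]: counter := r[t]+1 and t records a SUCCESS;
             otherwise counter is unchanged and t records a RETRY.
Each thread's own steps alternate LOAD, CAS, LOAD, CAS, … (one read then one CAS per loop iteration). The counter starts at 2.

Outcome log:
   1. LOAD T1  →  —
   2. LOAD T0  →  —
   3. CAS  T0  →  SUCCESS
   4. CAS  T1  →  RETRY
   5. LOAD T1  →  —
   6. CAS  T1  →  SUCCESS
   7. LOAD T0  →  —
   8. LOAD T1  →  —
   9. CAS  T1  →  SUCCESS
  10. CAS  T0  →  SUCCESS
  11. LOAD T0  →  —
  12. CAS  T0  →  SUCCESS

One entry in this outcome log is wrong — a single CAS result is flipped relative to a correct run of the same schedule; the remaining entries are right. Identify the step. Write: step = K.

step = 10

Reference trace:
T1 LOAD — after: cnt=2, r=2 — load
T0 LOAD — after: cnt=2, r=2 — load
T0 CAS — after: cnt=3, r=2 — ok
T1 CAS — after: cnt=3, r=2 — retry
T1 LOAD — after: cnt=3, r=3 — load
T1 CAS — after: cnt=4, r=3 — ok
T0 LOAD — after: cnt=4, r=4 — load
T1 LOAD — after: cnt=4, r=4 — load
T1 CAS — after: cnt=5, r=4 — ok
T0 CAS — after: cnt=5, r=4 — retry
T0 LOAD — after: cnt=5, r=5 — load
T0 CAS — after: cnt=6, r=5 — ok
Log disagrees first at step 10.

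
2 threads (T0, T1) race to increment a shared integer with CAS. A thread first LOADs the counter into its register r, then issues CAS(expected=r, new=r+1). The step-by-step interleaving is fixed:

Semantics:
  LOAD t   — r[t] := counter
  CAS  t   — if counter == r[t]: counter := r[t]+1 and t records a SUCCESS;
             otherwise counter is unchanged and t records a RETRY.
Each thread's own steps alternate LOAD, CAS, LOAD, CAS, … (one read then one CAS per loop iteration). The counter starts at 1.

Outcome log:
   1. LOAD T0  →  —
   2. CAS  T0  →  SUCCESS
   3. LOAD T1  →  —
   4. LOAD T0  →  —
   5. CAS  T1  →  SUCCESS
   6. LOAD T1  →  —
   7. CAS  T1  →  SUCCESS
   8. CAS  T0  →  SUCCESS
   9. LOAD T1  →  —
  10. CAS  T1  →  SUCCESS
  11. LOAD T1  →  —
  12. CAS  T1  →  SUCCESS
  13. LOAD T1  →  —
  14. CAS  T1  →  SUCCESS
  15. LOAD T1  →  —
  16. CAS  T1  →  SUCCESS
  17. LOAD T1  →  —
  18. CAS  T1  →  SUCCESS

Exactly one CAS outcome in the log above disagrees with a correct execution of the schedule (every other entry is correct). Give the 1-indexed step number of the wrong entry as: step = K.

step = 8

Correct run:
1. LOAD T0 → mem=1 r[T0]=1 [LOAD]
2. CAS T0 → mem=2 r[T0]=1 [OK]
3. LOAD T1 → mem=2 r[T1]=2 [LOAD]
4. LOAD T0 → mem=2 r[T0]=2 [LOAD]
5. CAS T1 → mem=3 r[T1]=2 [OK]
6. LOAD T1 → mem=3 r[T1]=3 [LOAD]
7. CAS T1 → mem=4 r[T1]=3 [OK]
8. CAS T0 → mem=4 r[T0]=2 [RETRY]
9. LOAD T1 → mem=4 r[T1]=4 [LOAD]
10. CAS T1 → mem=5 r[T1]=4 [OK]
11. LOAD T1 → mem=5 r[T1]=5 [LOAD]
12. CAS T1 → mem=6 r[T1]=5 [OK]
13. LOAD T1 → mem=6 r[T1]=6 [LOAD]
14. CAS T1 → mem=7 r[T1]=6 [OK]
15. LOAD T1 → mem=7 r[T1]=7 [LOAD]
16. CAS T1 → mem=8 r[T1]=7 [OK]
17. LOAD T1 → mem=8 r[T1]=8 [LOAD]
18. CAS T1 → mem=9 r[T1]=8 [OK]
Mismatch at 8.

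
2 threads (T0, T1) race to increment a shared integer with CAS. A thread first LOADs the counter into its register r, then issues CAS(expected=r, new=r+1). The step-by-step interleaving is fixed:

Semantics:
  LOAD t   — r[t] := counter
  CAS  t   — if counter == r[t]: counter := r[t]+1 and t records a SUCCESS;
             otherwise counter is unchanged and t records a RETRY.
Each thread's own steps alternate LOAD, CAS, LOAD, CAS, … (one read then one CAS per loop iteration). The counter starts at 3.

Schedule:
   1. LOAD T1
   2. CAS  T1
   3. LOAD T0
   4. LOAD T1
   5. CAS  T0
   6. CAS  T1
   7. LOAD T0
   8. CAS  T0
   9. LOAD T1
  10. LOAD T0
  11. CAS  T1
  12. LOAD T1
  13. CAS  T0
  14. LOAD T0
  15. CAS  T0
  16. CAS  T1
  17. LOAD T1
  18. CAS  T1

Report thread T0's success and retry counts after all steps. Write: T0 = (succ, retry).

[1] T1.load  rd  (counter 3, T1.r 3)
[2] T1.cas  hit  (counter 4, T1.r 3)
[3] T0.load  rd  (counter 4, T0.r 4)
[4] T1.load  rd  (counter 4, T1.r 4)
[5] T0.cas  hit  (counter 5, T0.r 4)
[6] T1.cas  miss  (counter 5, T1.r 4)
[7] T0.load  rd  (counter 5, T0.r 5)
[8] T0.cas  hit  (counter 6, T0.r 5)
[9] T1.load  rd  (counter 6, T1.r 6)
[10] T0.load  rd  (counter 6, T0.r 6)
[11] T1.cas  hit  (counter 7, T1.r 6)
[12] T1.load  rd  (counter 7, T1.r 7)
[13] T0.cas  miss  (counter 7, T0.r 6)
[14] T0.load  rd  (counter 7, T0.r 7)
[15] T0.cas  hit  (counter 8, T0.r 7)
[16] T1.cas  miss  (counter 8, T1.r 7)
[17] T1.load  rd  (counter 8, T1.r 8)
[18] T1.cas  hit  (counter 9, T1.r 8)

T0 = (3, 1)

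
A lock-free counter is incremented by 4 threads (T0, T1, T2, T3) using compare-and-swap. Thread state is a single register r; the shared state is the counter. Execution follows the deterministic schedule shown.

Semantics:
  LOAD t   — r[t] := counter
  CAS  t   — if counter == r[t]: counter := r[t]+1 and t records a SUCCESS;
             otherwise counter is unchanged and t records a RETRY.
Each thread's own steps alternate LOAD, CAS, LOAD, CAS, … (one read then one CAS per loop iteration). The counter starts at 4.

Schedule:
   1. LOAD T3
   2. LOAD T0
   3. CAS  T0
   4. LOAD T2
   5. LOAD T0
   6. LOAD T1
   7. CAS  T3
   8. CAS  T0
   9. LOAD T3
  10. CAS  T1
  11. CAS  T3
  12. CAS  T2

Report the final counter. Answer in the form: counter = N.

#1 T3 reads 4
#2 T0 reads 4
#3 T0 CAS(4→5) writes; counter now 5
#4 T2 reads 5
#5 T0 reads 5
#6 T1 reads 5
#7 T3 CAS(4→5) fails; counter now 5
#8 T0 CAS(5→6) writes; counter now 6
#9 T3 reads 6
#10 T1 CAS(5→6) fails; counter now 6
#11 T3 CAS(6→7) writes; counter now 7
#12 T2 CAS(5→6) fails; counter now 7

counter = 7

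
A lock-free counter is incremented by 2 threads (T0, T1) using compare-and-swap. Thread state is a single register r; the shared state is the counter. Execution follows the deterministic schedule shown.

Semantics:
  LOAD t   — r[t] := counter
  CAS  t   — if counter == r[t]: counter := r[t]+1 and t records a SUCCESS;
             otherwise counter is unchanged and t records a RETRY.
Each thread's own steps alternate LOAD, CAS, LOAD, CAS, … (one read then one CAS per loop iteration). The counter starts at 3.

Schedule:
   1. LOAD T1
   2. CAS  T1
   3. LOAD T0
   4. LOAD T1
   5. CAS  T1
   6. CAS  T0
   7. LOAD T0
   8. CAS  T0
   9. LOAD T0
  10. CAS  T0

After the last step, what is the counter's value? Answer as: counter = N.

counter = 7

1. LOAD T1 → mem=3 r[T1]=3 [LOAD]
2. CAS T1 → mem=4 r[T1]=3 [OK]
3. LOAD T0 → mem=4 r[T0]=4 [LOAD]
4. LOAD T1 → mem=4 r[T1]=4 [LOAD]
5. CAS T1 → mem=5 r[T1]=4 [OK]
6. CAS T0 → mem=5 r[T0]=4 [RETRY]
7. LOAD T0 → mem=5 r[T0]=5 [LOAD]
8. CAS T0 → mem=6 r[T0]=5 [OK]
9. LOAD T0 → mem=6 r[T0]=6 [LOAD]
10. CAS T0 → mem=7 r[T0]=6 [OK]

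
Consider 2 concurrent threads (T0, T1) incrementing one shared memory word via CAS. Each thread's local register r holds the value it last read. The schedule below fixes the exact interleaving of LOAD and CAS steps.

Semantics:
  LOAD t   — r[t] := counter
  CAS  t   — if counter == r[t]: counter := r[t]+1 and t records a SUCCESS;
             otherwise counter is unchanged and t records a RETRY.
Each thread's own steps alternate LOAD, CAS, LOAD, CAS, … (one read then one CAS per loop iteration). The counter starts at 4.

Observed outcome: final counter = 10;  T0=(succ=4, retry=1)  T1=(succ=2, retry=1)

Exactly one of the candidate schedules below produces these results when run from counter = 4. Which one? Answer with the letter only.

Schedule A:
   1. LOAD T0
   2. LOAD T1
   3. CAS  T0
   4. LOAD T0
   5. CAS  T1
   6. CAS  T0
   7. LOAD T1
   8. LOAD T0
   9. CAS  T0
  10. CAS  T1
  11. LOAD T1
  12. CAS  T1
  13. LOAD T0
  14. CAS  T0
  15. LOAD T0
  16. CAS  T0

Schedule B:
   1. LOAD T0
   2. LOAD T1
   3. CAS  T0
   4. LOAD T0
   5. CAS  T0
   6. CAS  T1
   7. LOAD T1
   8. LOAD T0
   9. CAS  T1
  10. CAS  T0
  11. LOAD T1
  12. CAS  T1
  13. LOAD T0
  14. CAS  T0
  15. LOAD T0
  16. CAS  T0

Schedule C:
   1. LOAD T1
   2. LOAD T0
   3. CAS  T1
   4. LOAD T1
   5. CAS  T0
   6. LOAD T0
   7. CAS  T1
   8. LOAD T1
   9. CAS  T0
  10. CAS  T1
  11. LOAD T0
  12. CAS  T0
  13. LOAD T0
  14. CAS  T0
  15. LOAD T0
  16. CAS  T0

Tracing schedule B:
   1) LOAD T0:  M=4  r_T0=4
   2) LOAD T1:  M=4  r_T1=4
   3) CAS  T0:  M=5  r_T0=4 ✓
   4) LOAD T0:  M=5  r_T0=5
   5) CAS  T0:  M=6  r_T0=5 ✓
   6) CAS  T1:  M=6  r_T1=4 ✗
   7) LOAD T1:  M=6  r_T1=6
   8) LOAD T0:  M=6  r_T0=6
   9) CAS  T1:  M=7  r_T1=6 ✓
  10) CAS  T0:  M=7  r_T0=6 ✗
  11) LOAD T1:  M=7  r_T1=7
  12) CAS  T1:  M=8  r_T1=7 ✓
  13) LOAD T0:  M=8  r_T0=8
  14) CAS  T0:  M=9  r_T0=8 ✓
  15) LOAD T0:  M=9  r_T0=9
  16) CAS  T0:  M=10  r_T0=9 ✓

B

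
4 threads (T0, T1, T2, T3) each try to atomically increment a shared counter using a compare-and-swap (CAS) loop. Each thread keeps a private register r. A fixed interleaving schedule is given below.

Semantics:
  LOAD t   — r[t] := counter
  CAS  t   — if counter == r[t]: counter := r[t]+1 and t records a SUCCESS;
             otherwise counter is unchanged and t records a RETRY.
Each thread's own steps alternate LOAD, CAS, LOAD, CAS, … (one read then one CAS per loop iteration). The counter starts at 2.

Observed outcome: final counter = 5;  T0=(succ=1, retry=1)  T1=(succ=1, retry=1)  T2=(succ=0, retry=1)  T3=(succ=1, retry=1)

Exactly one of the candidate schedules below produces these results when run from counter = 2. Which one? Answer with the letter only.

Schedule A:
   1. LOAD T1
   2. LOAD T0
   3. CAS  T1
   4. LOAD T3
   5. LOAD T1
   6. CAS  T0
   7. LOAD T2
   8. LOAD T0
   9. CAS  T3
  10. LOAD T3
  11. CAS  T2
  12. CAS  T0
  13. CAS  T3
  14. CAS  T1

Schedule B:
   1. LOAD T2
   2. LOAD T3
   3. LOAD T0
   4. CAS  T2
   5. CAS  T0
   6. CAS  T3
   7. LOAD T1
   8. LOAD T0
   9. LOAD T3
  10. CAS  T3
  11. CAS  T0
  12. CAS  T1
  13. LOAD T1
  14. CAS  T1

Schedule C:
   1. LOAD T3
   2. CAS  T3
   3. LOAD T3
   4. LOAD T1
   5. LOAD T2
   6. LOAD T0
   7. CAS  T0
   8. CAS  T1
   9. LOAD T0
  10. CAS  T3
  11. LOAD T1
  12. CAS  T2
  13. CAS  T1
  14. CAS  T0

C

Tracing schedule C:
step 1: T3 LOAD ⇒ load; ctr=2 reg=2
step 2: T3 CAS ⇒ ok; ctr=3 reg=2
step 3: T3 LOAD ⇒ load; ctr=3 reg=3
step 4: T1 LOAD ⇒ load; ctr=3 reg=3
step 5: T2 LOAD ⇒ load; ctr=3 reg=3
step 6: T0 LOAD ⇒ load; ctr=3 reg=3
step 7: T0 CAS ⇒ ok; ctr=4 reg=3
step 8: T1 CAS ⇒ retry; ctr=4 reg=3
step 9: T0 LOAD ⇒ load; ctr=4 reg=4
step 10: T3 CAS ⇒ retry; ctr=4 reg=3
step 11: T1 LOAD ⇒ load; ctr=4 reg=4
step 12: T2 CAS ⇒ retry; ctr=4 reg=3
step 13: T1 CAS ⇒ ok; ctr=5 reg=4
step 14: T0 CAS ⇒ retry; ctr=5 reg=4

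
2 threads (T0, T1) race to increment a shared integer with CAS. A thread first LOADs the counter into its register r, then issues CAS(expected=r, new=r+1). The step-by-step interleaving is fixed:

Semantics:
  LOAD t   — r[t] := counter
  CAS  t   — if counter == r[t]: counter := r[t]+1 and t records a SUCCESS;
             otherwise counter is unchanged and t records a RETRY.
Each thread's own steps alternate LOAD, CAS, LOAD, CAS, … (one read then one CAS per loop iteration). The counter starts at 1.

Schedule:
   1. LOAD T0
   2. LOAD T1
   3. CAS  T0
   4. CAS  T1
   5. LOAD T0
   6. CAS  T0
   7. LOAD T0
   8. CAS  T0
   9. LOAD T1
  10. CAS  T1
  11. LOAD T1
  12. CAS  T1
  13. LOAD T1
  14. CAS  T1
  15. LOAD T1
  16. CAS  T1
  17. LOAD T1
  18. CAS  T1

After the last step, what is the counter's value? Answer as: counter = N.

#1 T0 reads 1
#2 T1 reads 1
#3 T0 CAS(1→2) writes; counter now 2
#4 T1 CAS(1→2) fails; counter now 2
#5 T0 reads 2
#6 T0 CAS(2→3) writes; counter now 3
#7 T0 reads 3
#8 T0 CAS(3→4) writes; counter now 4
#9 T1 reads 4
#10 T1 CAS(4→5) writes; counter now 5
#11 T1 reads 5
#12 T1 CAS(5→6) writes; counter now 6
#13 T1 reads 6
#14 T1 CAS(6→7) writes; counter now 7
#15 T1 reads 7
#16 T1 CAS(7→8) writes; counter now 8
#17 T1 reads 8
#18 T1 CAS(8→9) writes; counter now 9

counter = 9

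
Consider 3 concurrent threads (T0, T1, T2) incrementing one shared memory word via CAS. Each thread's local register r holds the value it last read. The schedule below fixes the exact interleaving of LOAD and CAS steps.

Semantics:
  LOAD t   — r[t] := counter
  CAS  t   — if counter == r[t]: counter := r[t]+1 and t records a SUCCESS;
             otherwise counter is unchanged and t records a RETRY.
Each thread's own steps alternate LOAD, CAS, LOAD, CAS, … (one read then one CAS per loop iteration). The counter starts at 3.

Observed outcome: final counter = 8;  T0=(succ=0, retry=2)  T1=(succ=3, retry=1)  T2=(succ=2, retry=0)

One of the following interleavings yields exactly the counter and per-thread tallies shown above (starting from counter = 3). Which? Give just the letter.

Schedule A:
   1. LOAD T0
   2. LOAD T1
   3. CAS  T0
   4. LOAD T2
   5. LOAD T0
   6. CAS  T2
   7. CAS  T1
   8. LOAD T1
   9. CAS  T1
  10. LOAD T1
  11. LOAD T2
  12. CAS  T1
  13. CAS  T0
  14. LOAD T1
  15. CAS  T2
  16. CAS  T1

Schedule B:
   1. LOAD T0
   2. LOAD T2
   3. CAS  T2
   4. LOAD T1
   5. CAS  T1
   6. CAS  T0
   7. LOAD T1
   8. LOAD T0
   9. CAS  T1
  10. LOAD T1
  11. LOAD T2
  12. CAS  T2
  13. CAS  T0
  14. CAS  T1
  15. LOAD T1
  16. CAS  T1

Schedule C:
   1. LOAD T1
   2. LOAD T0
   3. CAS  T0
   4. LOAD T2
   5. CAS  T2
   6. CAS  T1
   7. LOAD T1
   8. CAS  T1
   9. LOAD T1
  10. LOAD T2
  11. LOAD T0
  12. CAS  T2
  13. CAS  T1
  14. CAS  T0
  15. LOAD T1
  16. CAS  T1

Run B:
step 1: T0 LOAD ⇒ load; ctr=3 reg=3
step 2: T2 LOAD ⇒ load; ctr=3 reg=3
step 3: T2 CAS ⇒ ok; ctr=4 reg=3
step 4: T1 LOAD ⇒ load; ctr=4 reg=4
step 5: T1 CAS ⇒ ok; ctr=5 reg=4
step 6: T0 CAS ⇒ retry; ctr=5 reg=3
step 7: T1 LOAD ⇒ load; ctr=5 reg=5
step 8: T0 LOAD ⇒ load; ctr=5 reg=5
step 9: T1 CAS ⇒ ok; ctr=6 reg=5
step 10: T1 LOAD ⇒ load; ctr=6 reg=6
step 11: T2 LOAD ⇒ load; ctr=6 reg=6
step 12: T2 CAS ⇒ ok; ctr=7 reg=6
step 13: T0 CAS ⇒ retry; ctr=7 reg=5
step 14: T1 CAS ⇒ retry; ctr=7 reg=6
step 15: T1 LOAD ⇒ load; ctr=7 reg=7
step 16: T1 CAS ⇒ ok; ctr=8 reg=7

B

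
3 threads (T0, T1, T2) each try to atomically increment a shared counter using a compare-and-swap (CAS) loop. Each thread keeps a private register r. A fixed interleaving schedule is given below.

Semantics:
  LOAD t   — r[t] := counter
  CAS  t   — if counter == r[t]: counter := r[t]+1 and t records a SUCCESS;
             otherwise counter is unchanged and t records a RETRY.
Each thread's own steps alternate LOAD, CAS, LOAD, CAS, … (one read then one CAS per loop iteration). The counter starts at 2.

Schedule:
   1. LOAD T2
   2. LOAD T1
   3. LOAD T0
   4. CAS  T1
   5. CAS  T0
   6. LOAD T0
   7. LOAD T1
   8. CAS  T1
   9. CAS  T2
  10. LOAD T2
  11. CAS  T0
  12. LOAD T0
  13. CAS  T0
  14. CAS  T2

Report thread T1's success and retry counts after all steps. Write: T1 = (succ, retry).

T1 = (2, 0)

step 1: T2 LOAD ⇒ load; ctr=2 reg=2
step 2: T1 LOAD ⇒ load; ctr=2 reg=2
step 3: T0 LOAD ⇒ load; ctr=2 reg=2
step 4: T1 CAS ⇒ ok; ctr=3 reg=2
step 5: T0 CAS ⇒ retry; ctr=3 reg=2
step 6: T0 LOAD ⇒ load; ctr=3 reg=3
step 7: T1 LOAD ⇒ load; ctr=3 reg=3
step 8: T1 CAS ⇒ ok; ctr=4 reg=3
step 9: T2 CAS ⇒ retry; ctr=4 reg=2
step 10: T2 LOAD ⇒ load; ctr=4 reg=4
step 11: T0 CAS ⇒ retry; ctr=4 reg=3
step 12: T0 LOAD ⇒ load; ctr=4 reg=4
step 13: T0 CAS ⇒ ok; ctr=5 reg=4
step 14: T2 CAS ⇒ retry; ctr=5 reg=4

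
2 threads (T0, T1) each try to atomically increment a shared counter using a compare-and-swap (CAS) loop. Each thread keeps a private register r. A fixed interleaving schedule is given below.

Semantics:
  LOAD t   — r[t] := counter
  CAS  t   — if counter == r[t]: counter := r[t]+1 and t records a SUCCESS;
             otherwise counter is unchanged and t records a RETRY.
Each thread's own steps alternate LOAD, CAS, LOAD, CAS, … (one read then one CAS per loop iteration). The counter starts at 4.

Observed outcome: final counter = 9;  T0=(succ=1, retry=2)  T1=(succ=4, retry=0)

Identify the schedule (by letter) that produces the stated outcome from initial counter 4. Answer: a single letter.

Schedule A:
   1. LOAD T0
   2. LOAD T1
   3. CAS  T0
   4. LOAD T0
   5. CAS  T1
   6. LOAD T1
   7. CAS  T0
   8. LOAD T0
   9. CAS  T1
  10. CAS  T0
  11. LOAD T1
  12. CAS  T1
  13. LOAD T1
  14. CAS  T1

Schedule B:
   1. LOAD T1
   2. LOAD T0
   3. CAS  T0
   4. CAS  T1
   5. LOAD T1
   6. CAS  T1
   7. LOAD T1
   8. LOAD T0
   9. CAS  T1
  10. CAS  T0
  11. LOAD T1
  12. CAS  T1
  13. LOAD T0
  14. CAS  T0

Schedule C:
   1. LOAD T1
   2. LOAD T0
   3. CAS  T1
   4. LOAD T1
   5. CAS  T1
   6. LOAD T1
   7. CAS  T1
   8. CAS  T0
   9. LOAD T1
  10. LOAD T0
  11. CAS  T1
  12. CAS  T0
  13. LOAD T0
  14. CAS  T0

Simulating candidate C:
T1 LOAD — after: cnt=4, r=4 — load
T0 LOAD — after: cnt=4, r=4 — load
T1 CAS — after: cnt=5, r=4 — ok
T1 LOAD — after: cnt=5, r=5 — load
T1 CAS — after: cnt=6, r=5 — ok
T1 LOAD — after: cnt=6, r=6 — load
T1 CAS — after: cnt=7, r=6 — ok
T0 CAS — after: cnt=7, r=4 — retry
T1 LOAD — after: cnt=7, r=7 — load
T0 LOAD — after: cnt=7, r=7 — load
T1 CAS — after: cnt=8, r=7 — ok
T0 CAS — after: cnt=8, r=7 — retry
T0 LOAD — after: cnt=8, r=8 — load
T0 CAS — after: cnt=9, r=8 — ok

C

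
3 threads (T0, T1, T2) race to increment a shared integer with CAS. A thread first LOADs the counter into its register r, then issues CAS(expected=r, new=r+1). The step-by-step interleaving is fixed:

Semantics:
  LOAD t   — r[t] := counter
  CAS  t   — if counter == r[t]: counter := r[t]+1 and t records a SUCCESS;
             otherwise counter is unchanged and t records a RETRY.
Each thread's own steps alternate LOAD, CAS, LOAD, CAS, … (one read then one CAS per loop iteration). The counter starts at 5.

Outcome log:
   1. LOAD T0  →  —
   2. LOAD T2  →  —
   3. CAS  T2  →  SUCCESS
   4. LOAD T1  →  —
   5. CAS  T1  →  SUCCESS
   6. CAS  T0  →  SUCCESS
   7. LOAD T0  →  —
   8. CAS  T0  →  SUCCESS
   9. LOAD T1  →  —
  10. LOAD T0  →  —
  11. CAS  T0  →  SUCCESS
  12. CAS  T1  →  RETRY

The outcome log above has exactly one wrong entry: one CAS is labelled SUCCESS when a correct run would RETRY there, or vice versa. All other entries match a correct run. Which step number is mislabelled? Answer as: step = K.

step = 6

Reference trace:
   1) LOAD T0:  M=5  r_T0=5
   2) LOAD T2:  M=5  r_T2=5
   3) CAS  T2:  M=6  r_T2=5 ✓
   4) LOAD T1:  M=6  r_T1=6
   5) CAS  T1:  M=7  r_T1=6 ✓
   6) CAS  T0:  M=7  r_T0=5 ✗
   7) LOAD T0:  M=7  r_T0=7
   8) CAS  T0:  M=8  r_T0=7 ✓
   9) LOAD T1:  M=8  r_T1=8
  10) LOAD T0:  M=8  r_T0=8
  11) CAS  T0:  M=9  r_T0=8 ✓
  12) CAS  T1:  M=9  r_T1=8 ✗
Mismatch at 6.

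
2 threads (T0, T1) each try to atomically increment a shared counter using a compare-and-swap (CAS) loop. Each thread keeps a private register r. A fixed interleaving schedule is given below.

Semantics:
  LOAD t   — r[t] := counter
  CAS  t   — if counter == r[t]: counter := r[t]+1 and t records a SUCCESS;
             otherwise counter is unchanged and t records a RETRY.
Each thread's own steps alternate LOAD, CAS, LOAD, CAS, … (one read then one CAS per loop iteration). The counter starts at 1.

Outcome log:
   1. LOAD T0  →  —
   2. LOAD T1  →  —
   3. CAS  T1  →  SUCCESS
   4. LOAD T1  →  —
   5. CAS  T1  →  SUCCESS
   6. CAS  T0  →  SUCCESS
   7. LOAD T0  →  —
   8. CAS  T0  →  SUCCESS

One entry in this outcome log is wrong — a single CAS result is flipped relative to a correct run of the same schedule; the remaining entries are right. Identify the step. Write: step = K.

Re-executing:
[1] T0.load  rd  (counter 1, T0.r 1)
[2] T1.load  rd  (counter 1, T1.r 1)
[3] T1.cas  hit  (counter 2, T1.r 1)
[4] T1.load  rd  (counter 2, T1.r 2)
[5] T1.cas  hit  (counter 3, T1.r 2)
[6] T0.cas  miss  (counter 3, T0.r 1)
[7] T0.load  rd  (counter 3, T0.r 3)
[8] T0.cas  hit  (counter 4, T0.r 3)
Flip is step 6.

step = 6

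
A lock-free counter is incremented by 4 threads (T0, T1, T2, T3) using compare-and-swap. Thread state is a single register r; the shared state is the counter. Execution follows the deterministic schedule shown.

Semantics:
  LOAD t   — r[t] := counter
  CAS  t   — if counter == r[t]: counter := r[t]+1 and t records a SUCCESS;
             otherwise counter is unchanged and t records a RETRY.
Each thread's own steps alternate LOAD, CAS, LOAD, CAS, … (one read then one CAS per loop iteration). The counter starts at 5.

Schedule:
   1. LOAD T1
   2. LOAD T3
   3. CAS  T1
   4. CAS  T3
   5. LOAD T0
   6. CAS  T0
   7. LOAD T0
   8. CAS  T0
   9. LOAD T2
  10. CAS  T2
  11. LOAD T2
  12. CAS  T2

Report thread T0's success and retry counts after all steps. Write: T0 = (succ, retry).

T0 = (2, 0)

#1 T1 reads 5
#2 T3 reads 5
#3 T1 CAS(5→6) writes; counter now 6
#4 T3 CAS(5→6) fails; counter now 6
#5 T0 reads 6
#6 T0 CAS(6→7) writes; counter now 7
#7 T0 reads 7
#8 T0 CAS(7→8) writes; counter now 8
#9 T2 reads 8
#10 T2 CAS(8→9) writes; counter now 9
#11 T2 reads 9
#12 T2 CAS(9→10) writes; counter now 10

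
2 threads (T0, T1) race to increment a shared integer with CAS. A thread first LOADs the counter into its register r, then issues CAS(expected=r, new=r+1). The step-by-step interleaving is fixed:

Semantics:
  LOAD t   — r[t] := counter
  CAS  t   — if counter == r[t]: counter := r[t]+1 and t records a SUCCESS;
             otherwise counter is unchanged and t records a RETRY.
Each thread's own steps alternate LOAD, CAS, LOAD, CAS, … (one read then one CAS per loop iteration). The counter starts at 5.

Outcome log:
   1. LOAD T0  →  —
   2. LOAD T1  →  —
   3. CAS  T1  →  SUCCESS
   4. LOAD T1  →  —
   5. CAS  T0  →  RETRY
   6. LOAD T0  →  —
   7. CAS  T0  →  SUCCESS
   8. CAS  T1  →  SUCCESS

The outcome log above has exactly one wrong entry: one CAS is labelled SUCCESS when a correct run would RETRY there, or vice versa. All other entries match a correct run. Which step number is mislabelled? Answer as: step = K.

step = 8

Correct run:
step 1: T0 LOAD ⇒ load; ctr=5 reg=5
step 2: T1 LOAD ⇒ load; ctr=5 reg=5
step 3: T1 CAS ⇒ ok; ctr=6 reg=5
step 4: T1 LOAD ⇒ load; ctr=6 reg=6
step 5: T0 CAS ⇒ retry; ctr=6 reg=5
step 6: T0 LOAD ⇒ load; ctr=6 reg=6
step 7: T0 CAS ⇒ ok; ctr=7 reg=6
step 8: T1 CAS ⇒ retry; ctr=7 reg=6
Log disagrees first at step 8.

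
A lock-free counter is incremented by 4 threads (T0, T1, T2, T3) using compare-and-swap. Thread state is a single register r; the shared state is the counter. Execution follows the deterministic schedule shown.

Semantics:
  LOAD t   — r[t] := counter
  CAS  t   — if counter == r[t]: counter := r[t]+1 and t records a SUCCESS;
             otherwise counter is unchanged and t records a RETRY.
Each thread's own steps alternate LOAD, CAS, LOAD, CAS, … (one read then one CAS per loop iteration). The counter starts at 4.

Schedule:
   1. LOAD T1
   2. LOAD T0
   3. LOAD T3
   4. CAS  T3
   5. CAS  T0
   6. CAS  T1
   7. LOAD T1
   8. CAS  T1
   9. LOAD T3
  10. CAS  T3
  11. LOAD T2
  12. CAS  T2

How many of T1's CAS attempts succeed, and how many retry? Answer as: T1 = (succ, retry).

1. LOAD T1 → mem=4 r[T1]=4 [LOAD]
2. LOAD T0 → mem=4 r[T0]=4 [LOAD]
3. LOAD T3 → mem=4 r[T3]=4 [LOAD]
4. CAS T3 → mem=5 r[T3]=4 [OK]
5. CAS T0 → mem=5 r[T0]=4 [RETRY]
6. CAS T1 → mem=5 r[T1]=4 [RETRY]
7. LOAD T1 → mem=5 r[T1]=5 [LOAD]
8. CAS T1 → mem=6 r[T1]=5 [OK]
9. LOAD T3 → mem=6 r[T3]=6 [LOAD]
10. CAS T3 → mem=7 r[T3]=6 [OK]
11. LOAD T2 → mem=7 r[T2]=7 [LOAD]
12. CAS T2 → mem=8 r[T2]=7 [OK]

T1 = (1, 1)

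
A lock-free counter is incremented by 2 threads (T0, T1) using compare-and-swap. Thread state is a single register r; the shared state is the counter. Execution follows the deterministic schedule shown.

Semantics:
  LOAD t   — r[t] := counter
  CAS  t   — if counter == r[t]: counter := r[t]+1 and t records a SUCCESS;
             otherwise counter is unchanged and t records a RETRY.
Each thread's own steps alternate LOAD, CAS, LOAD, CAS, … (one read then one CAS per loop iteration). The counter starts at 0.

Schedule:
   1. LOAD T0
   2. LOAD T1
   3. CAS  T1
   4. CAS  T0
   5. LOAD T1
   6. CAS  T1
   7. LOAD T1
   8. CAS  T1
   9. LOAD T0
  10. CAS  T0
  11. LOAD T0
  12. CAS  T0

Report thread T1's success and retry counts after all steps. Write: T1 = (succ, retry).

step 1: T0 LOAD ⇒ load; ctr=0 reg=0
step 2: T1 LOAD ⇒ load; ctr=0 reg=0
step 3: T1 CAS ⇒ ok; ctr=1 reg=0
step 4: T0 CAS ⇒ retry; ctr=1 reg=0
step 5: T1 LOAD ⇒ load; ctr=1 reg=1
step 6: T1 CAS ⇒ ok; ctr=2 reg=1
step 7: T1 LOAD ⇒ load; ctr=2 reg=2
step 8: T1 CAS ⇒ ok; ctr=3 reg=2
step 9: T0 LOAD ⇒ load; ctr=3 reg=3
step 10: T0 CAS ⇒ ok; ctr=4 reg=3
step 11: T0 LOAD ⇒ load; ctr=4 reg=4
step 12: T0 CAS ⇒ ok; ctr=5 reg=4

T1 = (3, 0)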